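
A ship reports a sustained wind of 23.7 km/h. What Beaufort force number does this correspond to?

Beaufort force 4

23.7 km/h = 6.6 m/s, which is Beaufort 4 (moderate breeze, 5.5–7.9 m/s).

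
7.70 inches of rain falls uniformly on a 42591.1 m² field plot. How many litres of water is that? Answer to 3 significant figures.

Depth: 7.70 in × 25.4 = 195.58 mm.
1 mm over 1 m² is 1 L, so volume = 195.58 × 42591.1 = 8329967.3 L ≈ 8330000 L.

8330000 litres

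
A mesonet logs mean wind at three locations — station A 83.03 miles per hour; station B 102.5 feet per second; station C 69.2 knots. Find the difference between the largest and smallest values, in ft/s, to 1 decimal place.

19.3 ft/s

station A: 83.03 mph = 121.777 ft/s.
station C: 69.2 kt = 116.796 ft/s.
Spread: 121.777 − 102.500 = 19.3 ft/s.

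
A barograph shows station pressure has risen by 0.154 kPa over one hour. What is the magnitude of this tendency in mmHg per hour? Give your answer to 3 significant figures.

1.16 mmHg per hour

0.154 kPa / 1 h × 7.50062 mmHg/kPa = 1.16 mmHg/h.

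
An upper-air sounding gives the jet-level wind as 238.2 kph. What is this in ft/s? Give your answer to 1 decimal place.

217.1 ft/s

1 km/h = 0.911344 ft/s, so 238.2 × 0.911344 = 217.1 ft/s.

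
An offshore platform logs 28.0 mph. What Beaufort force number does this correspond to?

Beaufort force 6

28.0 mph = 12.5 m/s, which is Beaufort 6 (strong breeze, 10.8–13.8 m/s).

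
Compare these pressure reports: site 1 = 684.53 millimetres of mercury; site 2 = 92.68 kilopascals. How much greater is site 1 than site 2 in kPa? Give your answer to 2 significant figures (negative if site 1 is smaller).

-1.4 kPa

site 1: 684.53 mmHg = 91.263 kPa.
Difference: 91.263 − 92.680 = -1.4 kPa.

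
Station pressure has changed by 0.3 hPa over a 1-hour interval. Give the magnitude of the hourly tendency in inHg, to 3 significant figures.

0.00886 inHg per hour

0.3 hPa / 1 h × 0.02953 inHg/hPa = 0.00886 inHg/h.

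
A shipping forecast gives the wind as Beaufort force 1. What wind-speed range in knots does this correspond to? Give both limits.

Beaufort 1 (light air) spans 1–3 knots.

1 to 3 kt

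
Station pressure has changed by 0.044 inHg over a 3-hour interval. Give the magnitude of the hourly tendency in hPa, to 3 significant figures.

0.044 inHg / 3 h × 33.8639 hPa/inHg = 0.497 hPa/h.

0.497 hPa per hour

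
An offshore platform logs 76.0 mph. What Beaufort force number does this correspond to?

76.0 mph = 34.0 m/s, which is Beaufort 12 (hurricane force, ≥32.7 m/s).

Beaufort force 12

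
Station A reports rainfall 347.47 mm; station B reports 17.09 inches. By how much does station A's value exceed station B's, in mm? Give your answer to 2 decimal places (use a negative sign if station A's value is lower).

-86.62 mm

station B: 17.09 in = 434.0860 mm.
Difference: 347.4700 − 434.0860 = -86.62 mm.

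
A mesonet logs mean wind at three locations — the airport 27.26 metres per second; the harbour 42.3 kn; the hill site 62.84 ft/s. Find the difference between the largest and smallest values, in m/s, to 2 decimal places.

8.11 m/s

the harbour: 42.3 kt = 21.7610 m/s.
the hill site: 62.84 ft/s = 19.1536 m/s.
Spread: 27.2600 − 19.1536 = 8.11 m/s.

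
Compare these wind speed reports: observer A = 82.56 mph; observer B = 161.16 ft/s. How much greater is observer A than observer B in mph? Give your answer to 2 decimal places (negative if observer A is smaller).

-27.32 mph

observer B: 161.16 ft/s = 109.8818 mph.
Difference: 82.5600 − 109.8818 = -27.32 mph.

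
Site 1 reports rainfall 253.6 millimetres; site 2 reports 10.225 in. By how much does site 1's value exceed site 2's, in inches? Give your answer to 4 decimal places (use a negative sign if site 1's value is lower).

site 1: 253.6 mm = 9.984252 in.
Difference: 9.984252 − 10.225000 = -0.2407 in.

-0.2407 in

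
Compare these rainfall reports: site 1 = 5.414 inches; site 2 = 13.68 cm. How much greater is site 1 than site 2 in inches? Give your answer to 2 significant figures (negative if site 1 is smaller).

0.028 in

site 2: 13.68 cm = 5.38583 in.
Difference: 5.41400 − 5.38583 = 0.028 in.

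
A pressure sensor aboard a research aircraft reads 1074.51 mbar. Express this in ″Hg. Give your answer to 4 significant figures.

1 mb = 0.02953 inHg, so 1074.51 × 0.02953 = 31.73 inHg.

31.73 inHg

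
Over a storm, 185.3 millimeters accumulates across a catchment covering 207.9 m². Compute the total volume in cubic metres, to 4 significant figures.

1 mm over 1 m² is 1 L, so volume = 185.3 × 207.9 = 38523.87 L = 38.52 m³.

38.52 cubic metres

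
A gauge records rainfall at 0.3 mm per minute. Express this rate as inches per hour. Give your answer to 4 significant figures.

0.7087 in/hour

0.3 mm/minute × 0.0393701 in/mm × 60 minute/hour = 0.7087 in/hour.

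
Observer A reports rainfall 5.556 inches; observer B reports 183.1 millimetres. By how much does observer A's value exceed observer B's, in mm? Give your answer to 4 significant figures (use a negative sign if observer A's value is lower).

observer A: 5.556 in = 141.1224 mm.
Difference: 141.1224 − 183.1000 = -41.98 mm.

-41.98 mm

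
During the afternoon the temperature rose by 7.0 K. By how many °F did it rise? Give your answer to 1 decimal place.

Converting a difference, only the 9/5 scale factor applies: Δ°F = 7.0 × 1.8 = 12.6 °F.

12.6 °F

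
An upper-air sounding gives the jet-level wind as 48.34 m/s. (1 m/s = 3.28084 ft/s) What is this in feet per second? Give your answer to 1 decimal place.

1 m/s = 3.28084 ft/s, so 48.34 × 3.28084 = 158.6 ft/s.

158.6 ft/s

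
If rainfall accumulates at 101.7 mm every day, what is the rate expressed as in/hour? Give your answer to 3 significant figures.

101.7 mm/day × 0.0393701 in/mm × 0.0416667 day/hour = 0.167 in/hour.

0.167 in/hour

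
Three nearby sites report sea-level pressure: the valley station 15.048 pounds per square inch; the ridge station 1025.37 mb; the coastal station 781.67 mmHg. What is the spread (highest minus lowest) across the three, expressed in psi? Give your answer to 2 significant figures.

the ridge station: 1025.37 mb = 14.8717 psi.
the coastal station: 781.67 mmHg = 15.1150 psi.
Spread: 15.1150 − 14.8717 = 0.24 psi.

0.24 psi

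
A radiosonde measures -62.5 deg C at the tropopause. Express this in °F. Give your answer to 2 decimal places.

-80.50 °F

°F = °C × 9/5 + 32 = -62.5 × 1.8 + 32 = -80.50 °F.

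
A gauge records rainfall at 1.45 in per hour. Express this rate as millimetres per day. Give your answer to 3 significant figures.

884 mm/day

1.45 in/hour × 25.4 mm/in × 24 hour/day = 884 mm/day.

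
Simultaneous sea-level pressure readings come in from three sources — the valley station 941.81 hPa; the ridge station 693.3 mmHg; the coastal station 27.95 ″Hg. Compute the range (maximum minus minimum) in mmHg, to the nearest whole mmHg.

17 mmHg

the valley station: 941.81 hPa = 706.42 mmHg.
the coastal station: 27.95 inHg = 709.93 mmHg.
Spread: 709.93 − 693.30 = 17 mmHg.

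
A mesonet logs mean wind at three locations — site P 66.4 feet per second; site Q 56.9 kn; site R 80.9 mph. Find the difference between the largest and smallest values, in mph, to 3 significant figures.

site P: 66.4 ft/s = 45.273 mph.
site Q: 56.9 kt = 65.479 mph.
Spread: 80.900 − 45.273 = 35.6 mph.

35.6 mph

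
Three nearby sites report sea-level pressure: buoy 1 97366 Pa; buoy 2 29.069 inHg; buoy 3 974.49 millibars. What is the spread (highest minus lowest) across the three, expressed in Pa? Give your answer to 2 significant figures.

1100 Pa

buoy 2: 29.069 inHg = 98438.94 Pa.
buoy 3: 974.49 mb = 97449.00 Pa.
Spread: 98438.94 − 97366.00 = 1100 Pa.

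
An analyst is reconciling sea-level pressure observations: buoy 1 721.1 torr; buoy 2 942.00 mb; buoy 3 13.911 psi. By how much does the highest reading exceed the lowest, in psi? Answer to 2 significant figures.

0.28 psi

buoy 1: 721.1 mmHg = 13.9438 psi.
buoy 2: 942.00 mb = 13.6626 psi.
Spread: 13.9438 − 13.6626 = 0.28 psi.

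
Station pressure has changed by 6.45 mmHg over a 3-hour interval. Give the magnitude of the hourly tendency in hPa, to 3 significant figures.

2.87 hPa per hour

6.45 mmHg / 3 h × 1.33322 hPa/mmHg = 2.87 hPa/h.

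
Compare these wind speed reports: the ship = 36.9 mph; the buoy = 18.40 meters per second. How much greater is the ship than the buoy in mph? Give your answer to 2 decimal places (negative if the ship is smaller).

-4.26 mph

the buoy: 18.40 m/s = 41.1596 mph.
Difference: 36.9000 − 41.1596 = -4.26 mph.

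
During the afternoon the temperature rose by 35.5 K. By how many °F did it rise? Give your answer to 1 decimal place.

63.9 °F

For a temperature change the 32° offset cancels: Δ°F = 35.5 × 1.8 = 63.9 °F.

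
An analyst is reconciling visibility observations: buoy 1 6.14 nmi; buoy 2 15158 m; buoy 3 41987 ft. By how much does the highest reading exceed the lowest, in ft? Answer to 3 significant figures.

buoy 1: 6.14 nmi = 37307.35 ft.
buoy 2: 15158 m = 49730.97 ft.
Spread: 49730.97 − 37307.35 = 12400 ft.

12400 ft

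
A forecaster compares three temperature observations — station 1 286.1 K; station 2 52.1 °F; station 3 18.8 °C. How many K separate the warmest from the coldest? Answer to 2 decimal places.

7.63 K

station 1: 286.1 K = 12.950 °C.
station 2: 52.1 °F = 11.167 °C.
Spread: 18.800 − 11.167 = 7.633 °C.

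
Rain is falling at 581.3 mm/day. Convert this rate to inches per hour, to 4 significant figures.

581.3 mm/day × 0.0393701 in/mm × 0.0416667 day/hour = 0.9536 in/hour.

0.9536 in/hour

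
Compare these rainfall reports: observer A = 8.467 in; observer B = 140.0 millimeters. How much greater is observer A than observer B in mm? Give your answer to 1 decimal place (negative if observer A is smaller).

observer A: 8.467 in = 215.062 mm.
Difference: 215.062 − 140.000 = 75.1 mm.

75.1 mm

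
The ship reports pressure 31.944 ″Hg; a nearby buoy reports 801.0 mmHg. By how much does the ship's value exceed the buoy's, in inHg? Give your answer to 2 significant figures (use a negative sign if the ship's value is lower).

0.41 inHg

the buoy: 801.0 mmHg = 31.5354 inHg.
Difference: 31.9440 − 31.5354 = 0.41 inHg.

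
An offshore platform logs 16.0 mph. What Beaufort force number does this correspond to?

16.0 mph = 7.2 m/s, which is Beaufort 4 (moderate breeze, 5.5–7.9 m/s).

Beaufort force 4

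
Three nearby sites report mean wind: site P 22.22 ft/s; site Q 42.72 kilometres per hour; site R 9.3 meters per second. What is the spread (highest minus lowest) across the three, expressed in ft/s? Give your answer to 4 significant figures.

16.71 ft/s

site Q: 42.72 km/h = 38.9326 ft/s.
site R: 9.3 m/s = 30.5118 ft/s.
Spread: 38.9326 − 22.2200 = 16.71 ft/s.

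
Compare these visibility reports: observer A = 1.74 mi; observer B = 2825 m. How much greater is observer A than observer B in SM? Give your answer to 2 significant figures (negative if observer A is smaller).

-0.015 SM

observer B: 2825 m = 1.75537 SM.
Difference: 1.74000 − 1.75537 = -0.015 SM.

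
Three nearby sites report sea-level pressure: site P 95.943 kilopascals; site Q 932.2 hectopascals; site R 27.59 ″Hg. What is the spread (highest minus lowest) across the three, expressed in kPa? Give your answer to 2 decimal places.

2.72 kPa

site Q: 932.2 hPa = 93.2200 kPa.
site R: 27.59 inHg = 93.4305 kPa.
Spread: 95.9430 − 93.2200 = 2.72 kPa.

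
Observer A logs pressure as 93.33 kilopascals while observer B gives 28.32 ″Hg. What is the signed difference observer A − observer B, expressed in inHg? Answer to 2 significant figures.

observer A: 93.33 kPa = 27.5603 inHg.
Difference: 27.5603 − 28.3200 = -0.76 inHg.

-0.76 inHg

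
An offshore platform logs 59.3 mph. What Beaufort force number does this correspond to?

Beaufort force 10

59.3 mph = 26.5 m/s, which is Beaufort 10 (storm, 24.5–28.4 m/s).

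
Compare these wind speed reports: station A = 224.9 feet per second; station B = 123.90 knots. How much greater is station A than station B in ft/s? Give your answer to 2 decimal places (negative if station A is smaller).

station B: 123.90 kt = 209.1196 ft/s.
Difference: 224.9000 − 209.1196 = 15.78 ft/s.

15.78 ft/s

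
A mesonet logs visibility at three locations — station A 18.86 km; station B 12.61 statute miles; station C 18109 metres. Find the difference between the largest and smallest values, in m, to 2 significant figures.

2200 m

station A: 18.86 km = 18860.00 m.
station B: 12.61 SM = 20293.83 m.
Spread: 20293.83 − 18109.00 = 2200 m.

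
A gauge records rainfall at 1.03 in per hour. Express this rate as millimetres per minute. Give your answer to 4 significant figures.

1.03 in/hour × 25.4 mm/in × 0.0166667 hour/minute = 0.4360 mm/minute.

0.4360 mm/minute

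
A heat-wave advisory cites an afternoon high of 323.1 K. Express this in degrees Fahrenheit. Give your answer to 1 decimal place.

First to °C: 49.95 °C.
Then to °F: 121.9 °F.

121.9 °F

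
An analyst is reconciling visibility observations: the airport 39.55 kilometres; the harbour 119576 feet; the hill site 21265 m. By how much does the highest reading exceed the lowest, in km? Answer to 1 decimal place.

18.3 km

the harbour: 119576 ft = 36.447 km.
the hill site: 21265 m = 21.265 km.
Spread: 39.550 − 21.265 = 18.3 km.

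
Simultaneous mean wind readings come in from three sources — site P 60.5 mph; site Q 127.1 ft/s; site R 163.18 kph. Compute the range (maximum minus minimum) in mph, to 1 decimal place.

site Q: 127.1 ft/s = 86.659 mph.
site R: 163.18 km/h = 101.395 mph.
Spread: 101.395 − 60.500 = 40.9 mph.

40.9 mph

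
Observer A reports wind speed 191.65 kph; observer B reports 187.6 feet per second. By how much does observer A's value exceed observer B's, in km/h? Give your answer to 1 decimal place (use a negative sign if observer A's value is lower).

observer B: 187.6 ft/s = 205.850 km/h.
Difference: 191.650 − 205.850 = -14.2 km/h.

-14.2 km/h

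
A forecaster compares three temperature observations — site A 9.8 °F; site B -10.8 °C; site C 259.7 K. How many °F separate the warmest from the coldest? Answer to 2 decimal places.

4.77 °F

site A: 9.8 °F = -12.333 °C.
site C: 259.7 K = -13.450 °C.
Spread: (-10.800) − (-13.450) = 2.650 °C = 4.77 °F.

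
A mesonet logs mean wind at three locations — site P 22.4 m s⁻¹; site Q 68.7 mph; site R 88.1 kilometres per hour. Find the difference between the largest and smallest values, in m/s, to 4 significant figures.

site Q: 68.7 mph = 30.71165 m/s.
site R: 88.1 km/h = 24.47222 m/s.
Spread: 30.71165 − 22.40000 = 8.312 m/s.

8.312 m/s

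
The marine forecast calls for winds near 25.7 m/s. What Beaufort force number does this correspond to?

25.7 m/s lies in the Beaufort 10 band (storm, 24.5–28.4 m/s).

Beaufort force 10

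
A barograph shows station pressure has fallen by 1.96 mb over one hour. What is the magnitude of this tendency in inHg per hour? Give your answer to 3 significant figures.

0.0579 inHg per hour

1.96 mb / 1 h × 0.02953 inHg/mb = 0.0579 inHg/h.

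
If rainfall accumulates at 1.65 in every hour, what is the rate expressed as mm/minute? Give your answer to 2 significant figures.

0.70 mm/minute

1.65 in/hour × 25.4 mm/in × 0.0166667 hour/minute = 0.70 mm/minute.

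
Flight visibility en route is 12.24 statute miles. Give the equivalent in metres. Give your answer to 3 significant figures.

1 SM = 1609.34 m, so 12.24 × 1609.34 = 19700 m.

19700 m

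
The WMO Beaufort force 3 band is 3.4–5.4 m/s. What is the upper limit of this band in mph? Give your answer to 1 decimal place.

3.4–5.4 m/s × 2.237 = 7.6–12.1 mph.

12.1 mph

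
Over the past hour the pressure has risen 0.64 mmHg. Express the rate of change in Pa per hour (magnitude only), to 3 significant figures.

0.64 mmHg / 1 h × 133.322 Pa/mmHg = 85.3 Pa/h.

85.3 Pa per hour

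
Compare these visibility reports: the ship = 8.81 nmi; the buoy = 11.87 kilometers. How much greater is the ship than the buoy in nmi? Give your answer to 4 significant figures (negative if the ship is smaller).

the buoy: 11.87 km = 6.40929 nmi.
Difference: 8.81000 − 6.40929 = 2.401 nmi.

2.401 nmi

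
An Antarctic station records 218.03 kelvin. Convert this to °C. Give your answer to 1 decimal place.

°C = 218.03 − 273.15 = -55.1 °C.

-55.1 °C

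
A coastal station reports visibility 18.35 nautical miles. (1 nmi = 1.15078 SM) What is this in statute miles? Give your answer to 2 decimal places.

1 nmi = 1.15078 SM, so 18.35 × 1.15078 = 21.12 SM.

21.12 SM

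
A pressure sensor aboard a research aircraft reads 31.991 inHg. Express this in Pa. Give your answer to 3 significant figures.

108000 Pa

1 inHg = 3386.39 Pa, so 31.991 × 3386.39 = 108000 Pa.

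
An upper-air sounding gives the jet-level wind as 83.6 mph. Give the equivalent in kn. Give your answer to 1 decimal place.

1 mph = 0.868976 kt, so 83.6 × 0.868976 = 72.6 kt.

72.6 kt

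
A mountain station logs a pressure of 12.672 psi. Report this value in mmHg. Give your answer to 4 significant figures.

1 psi = 51.7149 mmHg, so 12.672 × 51.7149 = 655.3 mmHg.

655.3 mmHg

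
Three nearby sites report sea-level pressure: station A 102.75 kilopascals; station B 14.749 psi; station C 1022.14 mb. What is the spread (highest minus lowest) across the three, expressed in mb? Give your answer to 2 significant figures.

station A: 102.75 kPa = 1027.50 mb.
station B: 14.749 psi = 1016.91 mb.
Spread: 1027.50 − 1016.91 = 11 mb.

11 mb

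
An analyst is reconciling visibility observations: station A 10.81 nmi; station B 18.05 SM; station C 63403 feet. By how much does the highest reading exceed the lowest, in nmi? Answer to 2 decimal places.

station B: 18.05 SM = 15.6850 nmi.
station C: 63403 ft = 10.4348 nmi.
Spread: 15.6850 − 10.4348 = 5.25 nmi.

5.25 nmi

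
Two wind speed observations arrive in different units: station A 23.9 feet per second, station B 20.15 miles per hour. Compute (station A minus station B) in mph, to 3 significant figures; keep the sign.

station A: 23.9 ft/s = 16.2955 mph.
Difference: 16.2955 − 20.1500 = -3.85 mph.

-3.85 mph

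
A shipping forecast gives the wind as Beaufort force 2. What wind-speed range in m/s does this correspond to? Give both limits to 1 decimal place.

Beaufort 2 (light breeze) spans 1.6–3.3 m/s.

1.6 to 3.3 m/s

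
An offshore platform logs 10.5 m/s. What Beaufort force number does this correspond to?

Beaufort force 5

10.5 m/s lies in the Beaufort 5 band (fresh breeze, 8.0–10.7 m/s).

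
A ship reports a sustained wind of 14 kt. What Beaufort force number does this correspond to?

14 kt lies in the Beaufort 4 band (moderate breeze, 11–16 kt).

Beaufort force 4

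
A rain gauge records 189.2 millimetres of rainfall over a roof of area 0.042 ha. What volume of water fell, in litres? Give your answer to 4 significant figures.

Area: 0.042 ha = 420 m².
1 mm over 1 m² is 1 L, so volume = 189.2 × 420 = 79464 L ≈ 79460 L.

79460 litres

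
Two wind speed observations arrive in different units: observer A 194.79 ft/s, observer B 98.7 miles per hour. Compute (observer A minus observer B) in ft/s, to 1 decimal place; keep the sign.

50.0 ft/s

observer B: 98.7 mph = 144.760 ft/s.
Difference: 194.790 − 144.760 = 50.0 ft/s.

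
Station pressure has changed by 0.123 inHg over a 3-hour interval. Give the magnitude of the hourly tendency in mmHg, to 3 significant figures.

1.04 mmHg per hour

0.123 inHg / 3 h × 25.4 mmHg/inHg = 1.04 mmHg/h.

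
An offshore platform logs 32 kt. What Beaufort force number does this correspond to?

Beaufort force 7

32 kt lies in the Beaufort 7 band (near gale, 28–33 kt).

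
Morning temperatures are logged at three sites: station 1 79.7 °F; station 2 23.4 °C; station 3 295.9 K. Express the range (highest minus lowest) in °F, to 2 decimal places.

6.75 °F

station 1: 79.7 °F = 26.500 °C.
station 3: 295.9 K = 22.750 °C.
Spread: 26.500 − 22.750 = 3.750 °C = 6.75 °F.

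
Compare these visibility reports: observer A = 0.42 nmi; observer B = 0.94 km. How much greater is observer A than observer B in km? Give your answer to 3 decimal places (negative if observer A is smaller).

observer A: 0.42 nmi = 0.77784 km.
Difference: 0.77784 − 0.94000 = -0.162 km.

-0.162 km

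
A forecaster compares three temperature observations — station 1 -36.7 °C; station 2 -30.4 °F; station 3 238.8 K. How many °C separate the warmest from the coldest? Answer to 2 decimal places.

station 2: -30.4 °F = -34.667 °C.
station 3: 238.8 K = -34.350 °C.
Spread: (-34.350) − (-36.700) = 2.350 °C.

2.35 °C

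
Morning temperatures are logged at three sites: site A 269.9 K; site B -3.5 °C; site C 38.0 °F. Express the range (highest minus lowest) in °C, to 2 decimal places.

site A: 269.9 K = -3.250 °C.
site C: 38.0 °F = 3.333 °C.
Spread: 3.333 − (-3.500) = 6.833 °C.

6.83 °C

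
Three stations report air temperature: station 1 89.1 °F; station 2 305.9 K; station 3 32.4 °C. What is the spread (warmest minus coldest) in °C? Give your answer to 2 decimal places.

1.03 °C

station 1: 89.1 °F = 31.722 °C.
station 2: 305.9 K = 32.750 °C.
Spread: 32.750 − 31.722 = 1.028 °C.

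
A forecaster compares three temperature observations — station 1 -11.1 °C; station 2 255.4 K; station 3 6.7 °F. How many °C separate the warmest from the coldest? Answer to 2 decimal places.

6.65 °C

station 2: 255.4 K = -17.750 °C.
station 3: 6.7 °F = -14.056 °C.
Spread: (-11.100) − (-17.750) = 6.650 °C.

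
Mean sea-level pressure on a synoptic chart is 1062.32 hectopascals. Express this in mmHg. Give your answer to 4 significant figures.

1 hPa = 0.750062 mmHg, so 1062.32 × 0.750062 = 796.8 mmHg.

796.8 mmHg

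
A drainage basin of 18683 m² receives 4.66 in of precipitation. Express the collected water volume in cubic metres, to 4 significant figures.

2211 cubic metres

Depth: 4.66 in × 25.4 = 118.364 mm.
1 mm over 1 m² is 1 L, so volume = 118.364 × 18683 = 2211394.6 L = 2211 m³.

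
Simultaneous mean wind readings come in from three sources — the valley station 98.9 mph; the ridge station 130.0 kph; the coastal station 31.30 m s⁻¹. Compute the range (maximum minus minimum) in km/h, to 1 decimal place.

46.5 km/h

the valley station: 98.9 mph = 159.164 km/h.
the coastal station: 31.30 m/s = 112.680 km/h.
Spread: 159.164 − 112.680 = 46.5 km/h.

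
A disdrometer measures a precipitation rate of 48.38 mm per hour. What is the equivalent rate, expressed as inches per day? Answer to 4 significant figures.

45.71 in/day

48.38 mm/hour × 0.0393701 in/mm × 24 hour/day = 45.71 in/day.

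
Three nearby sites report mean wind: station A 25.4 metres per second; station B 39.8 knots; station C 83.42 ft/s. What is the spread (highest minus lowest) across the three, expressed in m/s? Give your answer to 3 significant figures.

4.95 m/s

station B: 39.8 kt = 20.4749 m/s.
station C: 83.42 ft/s = 25.4264 m/s.
Spread: 25.4264 − 20.4749 = 4.95 m/s.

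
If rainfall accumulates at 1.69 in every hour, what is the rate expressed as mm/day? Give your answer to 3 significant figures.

1030 mm/day

1.69 in/hour × 25.4 mm/in × 24 hour/day = 1030 mm/day.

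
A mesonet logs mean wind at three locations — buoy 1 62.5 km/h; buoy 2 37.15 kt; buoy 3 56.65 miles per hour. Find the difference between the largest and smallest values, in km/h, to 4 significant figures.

buoy 2: 37.15 kt = 68.8018 km/h.
buoy 3: 56.65 mph = 91.1693 km/h.
Spread: 91.1693 − 62.5000 = 28.67 km/h.

28.67 km/h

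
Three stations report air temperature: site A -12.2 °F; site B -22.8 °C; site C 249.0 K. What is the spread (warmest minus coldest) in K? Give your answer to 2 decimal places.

1.76 K

site A: -12.2 °F = -24.556 °C.
site C: 249.0 K = -24.150 °C.
Spread: (-22.800) − (-24.556) = 1.756 °C.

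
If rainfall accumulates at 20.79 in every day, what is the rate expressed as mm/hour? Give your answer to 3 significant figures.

22.0 mm/hour

20.79 in/day × 25.4 mm/in × 0.0416667 day/hour = 22.0 mm/hour.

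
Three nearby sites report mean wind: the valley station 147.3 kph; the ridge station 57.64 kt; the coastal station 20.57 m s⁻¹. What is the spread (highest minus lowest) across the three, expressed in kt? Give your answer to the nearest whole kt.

the valley station: 147.3 km/h = 79.54 kt.
the coastal station: 20.57 m/s = 39.98 kt.
Spread: 79.54 − 39.98 = 40 kt.

40 kt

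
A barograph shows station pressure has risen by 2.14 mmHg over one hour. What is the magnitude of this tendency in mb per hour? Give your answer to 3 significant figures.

2.85 mb per hour

2.14 mmHg / 1 h × 1.33322 mb/mmHg = 2.85 mb/h.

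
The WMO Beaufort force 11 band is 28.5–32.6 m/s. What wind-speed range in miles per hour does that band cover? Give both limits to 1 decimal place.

28.5–32.6 m/s × 2.237 = 63.8–72.9 mph.

63.8 to 72.9 mph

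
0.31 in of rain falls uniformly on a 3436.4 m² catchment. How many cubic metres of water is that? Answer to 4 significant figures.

27.06 cubic metres

Depth: 0.31 in × 25.4 = 7.874 mm.
1 mm over 1 m² is 1 L, so volume = 7.874 × 3436.4 = 27058.214 L = 27.06 m³.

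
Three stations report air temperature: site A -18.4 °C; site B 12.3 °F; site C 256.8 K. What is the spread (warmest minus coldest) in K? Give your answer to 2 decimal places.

7.46 K

site B: 12.3 °F = -10.944 °C.
site C: 256.8 K = -16.350 °C.
Spread: (-10.944) − (-18.400) = 7.456 °C.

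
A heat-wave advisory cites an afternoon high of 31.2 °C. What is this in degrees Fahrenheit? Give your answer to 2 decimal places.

°F = °C × 9/5 + 32 = 31.2 × 1.8 + 32 = 88.16 °F.

88.16 °F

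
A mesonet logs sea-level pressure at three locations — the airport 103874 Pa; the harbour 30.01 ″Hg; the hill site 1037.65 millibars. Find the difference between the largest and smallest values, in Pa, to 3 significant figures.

2250 Pa

the harbour: 30.01 inHg = 101625.53 Pa.
the hill site: 1037.65 mb = 103765.00 Pa.
Spread: 103874.00 − 101625.53 = 2250 Pa.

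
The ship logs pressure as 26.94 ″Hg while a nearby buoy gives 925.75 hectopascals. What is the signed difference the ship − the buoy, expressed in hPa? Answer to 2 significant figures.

the ship: 26.94 inHg = 912.29 hPa.
Difference: 912.29 − 925.75 = -13 hPa.

-13 hPa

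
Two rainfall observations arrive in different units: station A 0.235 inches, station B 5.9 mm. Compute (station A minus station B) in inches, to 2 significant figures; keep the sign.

station B: 5.9 mm = 0.232283 in.
Difference: 0.235000 − 0.232283 = 0.0027 in.

0.0027 in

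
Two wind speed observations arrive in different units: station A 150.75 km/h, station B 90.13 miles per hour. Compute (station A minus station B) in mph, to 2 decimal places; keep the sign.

3.54 mph

station A: 150.75 km/h = 93.6717 mph.
Difference: 93.6717 − 90.1300 = 3.54 mph.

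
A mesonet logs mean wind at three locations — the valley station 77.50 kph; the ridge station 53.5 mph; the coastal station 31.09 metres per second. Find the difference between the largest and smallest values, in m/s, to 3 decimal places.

the valley station: 77.50 km/h = 21.52778 m/s.
the ridge station: 53.5 mph = 23.91664 m/s.
Spread: 31.09000 − 21.52778 = 9.562 m/s.

9.562 m/s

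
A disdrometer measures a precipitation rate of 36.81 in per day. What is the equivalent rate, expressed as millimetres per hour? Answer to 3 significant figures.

39.0 mm/hour

36.81 in/day × 25.4 mm/in × 0.0416667 day/hour = 39.0 mm/hour.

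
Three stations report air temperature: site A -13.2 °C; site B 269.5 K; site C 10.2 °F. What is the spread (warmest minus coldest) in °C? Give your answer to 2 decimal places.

site B: 269.5 K = -3.650 °C.
site C: 10.2 °F = -12.111 °C.
Spread: (-3.650) − (-13.200) = 9.550 °C.

9.55 °C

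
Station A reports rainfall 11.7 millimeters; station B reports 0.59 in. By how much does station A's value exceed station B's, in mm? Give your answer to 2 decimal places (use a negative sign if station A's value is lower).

-3.29 mm

station B: 0.59 in = 14.9860 mm.
Difference: 11.7000 − 14.9860 = -3.29 mm.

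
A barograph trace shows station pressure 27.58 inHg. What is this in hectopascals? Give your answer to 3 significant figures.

1 inHg = 33.8639 hPa, so 27.58 × 33.8639 = 934 hPa.

934 hPa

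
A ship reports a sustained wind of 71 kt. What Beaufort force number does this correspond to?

71 kt lies in the Beaufort 12 band (hurricane force, ≥64 kt).

Beaufort force 12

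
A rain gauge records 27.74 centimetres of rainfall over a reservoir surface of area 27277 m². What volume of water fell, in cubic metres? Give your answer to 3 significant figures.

Depth: 27.74 cm × 10 = 277.4 mm.
1 mm over 1 m² is 1 L, so volume = 277.4 × 27277 = 7566639.8 L = 7570 m³.

7570 cubic metres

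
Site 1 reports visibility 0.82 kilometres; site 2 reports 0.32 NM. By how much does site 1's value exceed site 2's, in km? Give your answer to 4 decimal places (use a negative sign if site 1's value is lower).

0.2274 km

site 2: 0.32 nmi = 0.592640 km.
Difference: 0.820000 − 0.592640 = 0.2274 km.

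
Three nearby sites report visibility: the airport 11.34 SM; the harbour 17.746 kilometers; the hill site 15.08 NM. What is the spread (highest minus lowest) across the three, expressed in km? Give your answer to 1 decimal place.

10.2 km

the airport: 11.34 SM = 18.250 km.
the hill site: 15.08 nmi = 27.928 km.
Spread: 27.928 − 17.746 = 10.2 km.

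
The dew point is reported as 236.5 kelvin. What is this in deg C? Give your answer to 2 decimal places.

°C = 236.5 − 273.15 = -36.65 °C.

-36.65 °C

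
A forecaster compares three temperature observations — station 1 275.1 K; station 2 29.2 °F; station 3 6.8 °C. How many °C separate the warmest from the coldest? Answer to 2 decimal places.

station 1: 275.1 K = 1.950 °C.
station 2: 29.2 °F = -1.556 °C.
Spread: 6.800 − (-1.556) = 8.356 °C.

8.36 °C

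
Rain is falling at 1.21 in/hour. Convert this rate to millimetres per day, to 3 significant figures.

738 mm/day

1.21 in/hour × 25.4 mm/in × 24 hour/day = 738 mm/day.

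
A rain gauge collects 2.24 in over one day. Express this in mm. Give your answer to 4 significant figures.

56.90 mm

1 in = 25.4 mm, so 2.24 × 25.4 = 56.90 mm.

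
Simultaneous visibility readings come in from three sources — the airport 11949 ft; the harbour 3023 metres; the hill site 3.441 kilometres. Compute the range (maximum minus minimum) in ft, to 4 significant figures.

2031 ft

the harbour: 3023 m = 9917.98 ft.
the hill site: 3.441 km = 11289.37 ft.
Spread: 11949.00 − 9917.98 = 2031 ft.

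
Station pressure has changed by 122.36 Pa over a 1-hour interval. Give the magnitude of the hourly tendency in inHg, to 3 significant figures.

0.0361 inHg per hour

122.36 Pa / 1 h × 0.0002953 inHg/Pa = 0.0361 inHg/h.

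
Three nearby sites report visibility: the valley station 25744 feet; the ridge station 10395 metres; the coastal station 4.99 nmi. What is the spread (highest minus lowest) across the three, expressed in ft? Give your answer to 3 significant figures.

the ridge station: 10395 m = 34104.33 ft.
the coastal station: 4.99 nmi = 30319.82 ft.
Spread: 34104.33 − 25744.00 = 8360 ft.

8360 ft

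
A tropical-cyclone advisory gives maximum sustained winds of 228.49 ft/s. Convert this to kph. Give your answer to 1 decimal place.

250.7 km/h

1 ft/s = 1.09728 km/h, so 228.49 × 1.09728 = 250.7 km/h.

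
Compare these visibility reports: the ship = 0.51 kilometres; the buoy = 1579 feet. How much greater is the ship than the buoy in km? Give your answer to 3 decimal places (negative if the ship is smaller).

the buoy: 1579 ft = 0.48128 km.
Difference: 0.51000 − 0.48128 = 0.029 km.

0.029 km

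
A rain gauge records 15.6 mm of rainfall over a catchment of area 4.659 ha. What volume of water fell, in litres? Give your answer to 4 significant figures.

Area: 4.659 ha = 46590 m².
1 mm over 1 m² is 1 L, so volume = 15.6 × 46590 = 726804 L ≈ 726800 L.

726800 litres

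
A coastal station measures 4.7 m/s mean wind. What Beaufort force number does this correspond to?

4.7 m/s lies in the Beaufort 3 band (gentle breeze, 3.4–5.4 m/s).

Beaufort force 3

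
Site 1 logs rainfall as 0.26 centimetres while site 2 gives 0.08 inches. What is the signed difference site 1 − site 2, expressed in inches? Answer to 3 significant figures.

0.0224 in

site 1: 0.26 cm = 0.102362 in.
Difference: 0.102362 − 0.080000 = 0.0224 in.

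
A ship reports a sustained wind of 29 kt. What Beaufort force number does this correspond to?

29 kt lies in the Beaufort 7 band (near gale, 28–33 kt).

Beaufort force 7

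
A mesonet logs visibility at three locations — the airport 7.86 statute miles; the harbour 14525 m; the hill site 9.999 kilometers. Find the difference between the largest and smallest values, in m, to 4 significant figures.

4526 m

the airport: 7.86 SM = 12649.44 m.
the hill site: 9.999 km = 9999.00 m.
Spread: 14525.00 − 9999.00 = 4526 m.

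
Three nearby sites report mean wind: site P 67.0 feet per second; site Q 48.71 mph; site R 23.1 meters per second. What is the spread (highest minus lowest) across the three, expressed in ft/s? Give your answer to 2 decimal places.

site Q: 48.71 mph = 71.4413 ft/s.
site R: 23.1 m/s = 75.7874 ft/s.
Spread: 75.7874 − 67.0000 = 8.79 ft/s.

8.79 ft/s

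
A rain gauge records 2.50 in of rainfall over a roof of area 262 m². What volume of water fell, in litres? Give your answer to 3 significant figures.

Depth: 2.50 in × 25.4 = 63.5 mm.
1 mm over 1 m² is 1 L, so volume = 63.5 × 262 = 16637 L ≈ 16600 L.

16600 litres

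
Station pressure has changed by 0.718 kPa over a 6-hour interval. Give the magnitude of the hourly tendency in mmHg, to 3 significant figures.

0.718 kPa / 6 h × 7.50062 mmHg/kPa = 0.898 mmHg/h.

0.898 mmHg per hour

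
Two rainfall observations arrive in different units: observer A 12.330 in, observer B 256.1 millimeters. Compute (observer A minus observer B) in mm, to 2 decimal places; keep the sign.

observer A: 12.330 in = 313.1820 mm.
Difference: 313.1820 − 256.1000 = 57.08 mm.

57.08 mm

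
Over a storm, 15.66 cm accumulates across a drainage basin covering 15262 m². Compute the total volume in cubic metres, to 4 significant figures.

Depth: 15.66 cm × 10 = 156.6 mm.
1 mm over 1 m² is 1 L, so volume = 156.6 × 15262 = 2390029.2 L = 2390 m³.

2390 cubic metres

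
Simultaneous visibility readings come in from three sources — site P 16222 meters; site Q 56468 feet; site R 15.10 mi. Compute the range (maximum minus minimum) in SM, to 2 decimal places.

5.02 SM

site P: 16222 m = 10.0799 SM.
site Q: 56468 ft = 10.6947 SM.
Spread: 15.1000 − 10.0799 = 5.02 SM.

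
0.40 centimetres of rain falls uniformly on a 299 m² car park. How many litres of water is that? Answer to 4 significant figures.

1196 litres

Depth: 0.40 cm × 10 = 4 mm.
1 mm over 1 m² is 1 L, so volume = 4 × 299 = 1196 L.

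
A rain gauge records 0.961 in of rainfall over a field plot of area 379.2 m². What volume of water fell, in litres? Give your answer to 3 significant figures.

Depth: 0.961 in × 25.4 = 24.4094 mm.
1 mm over 1 m² is 1 L, so volume = 24.4094 × 379.2 = 9256.0445 L ≈ 9260 L.

9260 litres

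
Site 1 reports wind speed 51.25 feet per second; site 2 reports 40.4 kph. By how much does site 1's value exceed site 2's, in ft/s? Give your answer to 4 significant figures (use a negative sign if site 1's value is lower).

14.43 ft/s

site 2: 40.4 km/h = 36.8183 ft/s.
Difference: 51.2500 − 36.8183 = 14.43 ft/s.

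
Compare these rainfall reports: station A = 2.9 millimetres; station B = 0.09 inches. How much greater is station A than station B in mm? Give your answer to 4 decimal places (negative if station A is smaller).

station B: 0.09 in = 2.286000 mm.
Difference: 2.900000 − 2.286000 = 0.6140 mm.

0.6140 mm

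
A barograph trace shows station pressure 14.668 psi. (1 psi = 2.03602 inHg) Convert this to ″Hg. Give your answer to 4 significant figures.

29.86 inHg

1 psi = 2.03602 inHg, so 14.668 × 2.03602 = 29.86 inHg.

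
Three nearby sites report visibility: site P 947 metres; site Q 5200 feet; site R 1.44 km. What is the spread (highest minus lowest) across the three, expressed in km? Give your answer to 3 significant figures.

site P: 947 m = 0.94700 km.
site Q: 5200 ft = 1.58496 km.
Spread: 1.58496 − 0.94700 = 0.638 km.

0.638 km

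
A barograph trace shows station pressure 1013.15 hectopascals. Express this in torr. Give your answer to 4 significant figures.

1 hPa = 0.750062 mmHg, so 1013.15 × 0.750062 = 759.9 mmHg.

759.9 mmHg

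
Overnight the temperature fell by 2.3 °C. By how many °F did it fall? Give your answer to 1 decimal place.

For a temperature change the 32° offset cancels: Δ°F = 2.3 × 1.8 = 4.1 °F.

4.1 °F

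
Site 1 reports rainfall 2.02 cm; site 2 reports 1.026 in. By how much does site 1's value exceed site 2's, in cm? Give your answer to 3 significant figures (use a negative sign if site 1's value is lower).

site 2: 1.026 in = 2.60604 cm.
Difference: 2.02000 − 2.60604 = -0.586 cm.

-0.586 cm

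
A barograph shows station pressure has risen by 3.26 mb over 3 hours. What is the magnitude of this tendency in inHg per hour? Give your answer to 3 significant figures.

0.0321 inHg per hour

3.26 mb / 3 h × 0.02953 inHg/mb = 0.0321 inHg/h.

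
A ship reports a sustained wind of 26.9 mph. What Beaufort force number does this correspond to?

Beaufort force 6

26.9 mph = 12.0 m/s, which is Beaufort 6 (strong breeze, 10.8–13.8 m/s).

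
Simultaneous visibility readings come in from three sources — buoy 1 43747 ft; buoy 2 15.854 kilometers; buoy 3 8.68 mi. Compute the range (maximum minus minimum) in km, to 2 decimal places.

buoy 1: 43747 ft = 13.3341 km.
buoy 3: 8.68 SM = 13.9691 km.
Spread: 15.8540 − 13.3341 = 2.52 km.

2.52 km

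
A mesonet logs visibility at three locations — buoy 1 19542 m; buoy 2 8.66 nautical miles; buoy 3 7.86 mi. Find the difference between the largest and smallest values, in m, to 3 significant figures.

buoy 2: 8.66 nmi = 16038.32 m.
buoy 3: 7.86 SM = 12649.44 m.
Spread: 19542.00 − 12649.44 = 6890 m.

6890 m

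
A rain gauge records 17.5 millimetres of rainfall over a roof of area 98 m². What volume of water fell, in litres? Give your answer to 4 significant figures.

1 mm over 1 m² is 1 L, so volume = 17.5 × 98 = 1715 L.

1715 litres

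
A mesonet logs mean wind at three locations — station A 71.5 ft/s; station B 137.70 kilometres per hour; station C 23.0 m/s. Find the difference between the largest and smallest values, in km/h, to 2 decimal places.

59.24 km/h

station A: 71.5 ft/s = 78.4555 km/h.
station C: 23.0 m/s = 82.8000 km/h.
Spread: 137.7000 − 78.4555 = 59.24 km/h.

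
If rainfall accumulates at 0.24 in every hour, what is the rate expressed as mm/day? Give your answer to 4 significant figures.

0.24 in/hour × 25.4 mm/in × 24 hour/day = 146.3 mm/day.

146.3 mm/day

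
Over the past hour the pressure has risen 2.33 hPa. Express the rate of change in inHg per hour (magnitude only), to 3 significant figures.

0.0688 inHg per hour

2.33 hPa / 1 h × 0.02953 inHg/hPa = 0.0688 inHg/h.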